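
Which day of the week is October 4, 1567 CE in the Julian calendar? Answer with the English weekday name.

Equivalently 14 October 1567 Gregorian, JDN 2293681.
2293681 ≡ 5 (mod 7); counting from Monday = 0 gives Saturday.

Saturday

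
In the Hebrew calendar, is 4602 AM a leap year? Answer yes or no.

no

Hebrew year 4602 is year 4 of its 19-year Metonic cycle; leap years are at positions 3, 6, 8, 11, 14, 17, 19, so it is a common year (12 months).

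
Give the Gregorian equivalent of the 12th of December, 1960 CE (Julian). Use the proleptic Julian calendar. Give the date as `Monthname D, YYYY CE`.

The Julian–Gregorian offset here is 13 days (Julian trailing).
12 December 1960 Julian + 13 days → 25 December 1960 Gregorian.

December 25, 1960 CE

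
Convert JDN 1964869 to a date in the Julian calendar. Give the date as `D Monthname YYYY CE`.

9 July 667 CE

JDN 1964869 is 12 July 667 in the proleptic Gregorian calendar.
In the Julian calendar that day is 9 July 667 CE.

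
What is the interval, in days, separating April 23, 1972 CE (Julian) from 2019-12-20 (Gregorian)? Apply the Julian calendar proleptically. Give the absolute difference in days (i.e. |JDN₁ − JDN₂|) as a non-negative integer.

JDN of the first date = 2441444.
JDN of the second date = 2458838.
|2458838 − 2441444| = 17394.

17394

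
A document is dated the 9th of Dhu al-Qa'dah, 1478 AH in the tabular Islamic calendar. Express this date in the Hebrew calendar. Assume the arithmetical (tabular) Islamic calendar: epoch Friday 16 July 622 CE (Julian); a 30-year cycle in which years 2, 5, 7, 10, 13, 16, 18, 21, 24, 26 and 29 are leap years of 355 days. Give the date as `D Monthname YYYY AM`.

The source date corresponds to 24 May 2056 in the Gregorian calendar (JDN 2472143).
That day falls on 9 Sivan 5816 AM in the Hebrew calendar.

9 Sivan 5816 AM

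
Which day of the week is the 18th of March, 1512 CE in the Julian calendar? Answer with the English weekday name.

Thursday

This is JDN 2273393 (28 March 1512 Gregorian).
2273393 ≡ 3 (mod 7); counting from Monday = 0 gives Thursday.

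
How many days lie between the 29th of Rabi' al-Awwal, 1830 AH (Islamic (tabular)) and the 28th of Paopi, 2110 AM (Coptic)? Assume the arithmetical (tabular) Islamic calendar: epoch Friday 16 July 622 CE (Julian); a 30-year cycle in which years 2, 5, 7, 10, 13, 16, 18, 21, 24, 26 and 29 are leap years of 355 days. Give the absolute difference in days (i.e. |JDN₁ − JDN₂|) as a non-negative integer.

First date → JDN 2596664; second date → JDN 2595399.
The interval is |2596664 − 2595399| = 1265 days.

1265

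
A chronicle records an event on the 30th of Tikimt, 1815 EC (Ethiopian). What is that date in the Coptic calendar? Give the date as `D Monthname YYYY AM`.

Both dates share Julian Day Number 2386843; in the Coptic calendar that is 30 Paopi 1539 AM.

30 Paopi 1539 AM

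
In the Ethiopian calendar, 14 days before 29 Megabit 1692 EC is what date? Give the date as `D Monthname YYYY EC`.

15 Megabit 1692 EC

Counting 14 days back from JDN 2342067 reaches JDN 2342053, which is 15 Megabit 1692 EC.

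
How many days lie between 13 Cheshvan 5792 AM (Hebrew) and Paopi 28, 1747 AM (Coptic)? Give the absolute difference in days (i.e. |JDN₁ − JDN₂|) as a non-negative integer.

357

JDN of the first date = 2463170.
JDN of the second date = 2462813.
|2462813 − 2463170| = 357.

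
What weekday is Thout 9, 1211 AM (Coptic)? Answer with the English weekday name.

Saturday

Equivalently 15 September 1494 Gregorian, JDN 2266990.
Since JDN mod 7 = 5 (0 = Monday), the day is Saturday.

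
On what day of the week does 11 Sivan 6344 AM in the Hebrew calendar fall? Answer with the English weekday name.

Friday

Equivalently 11 June 2584 Gregorian, JDN 2665009.
Since JDN mod 7 = 4 (0 = Monday), the day is Friday.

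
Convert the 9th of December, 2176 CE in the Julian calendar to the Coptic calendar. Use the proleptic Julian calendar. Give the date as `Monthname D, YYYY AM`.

The source date corresponds to 23 December 2176 in the Gregorian calendar (JDN 2516185).
That day falls on 13 Koiak 1893 AM in the Coptic calendar.

Koiak 13, 1893 AM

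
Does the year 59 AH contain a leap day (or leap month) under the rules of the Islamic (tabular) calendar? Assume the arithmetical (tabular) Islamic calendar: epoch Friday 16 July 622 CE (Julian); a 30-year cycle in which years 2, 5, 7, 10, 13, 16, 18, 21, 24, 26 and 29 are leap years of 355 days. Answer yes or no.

yes

Year 59 AH is year 29 of its 30-year cycle; leap positions are 2, 5, 7, 10, 13, 16, 18, 21, 24, 26, 29, so it is a leap year (355 days).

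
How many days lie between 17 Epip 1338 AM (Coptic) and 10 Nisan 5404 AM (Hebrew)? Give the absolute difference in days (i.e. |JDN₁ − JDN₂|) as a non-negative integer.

7940

JDN of the first date = 2313685.
JDN of the second date = 2321625.
|2321625 − 2313685| = 7940.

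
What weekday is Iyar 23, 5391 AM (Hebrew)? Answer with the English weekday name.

Sunday

In the Gregorian calendar this is 25 May 1631 (JDN 2316915).
2316915 ≡ 6 (mod 7); counting from Monday = 0 gives Sunday.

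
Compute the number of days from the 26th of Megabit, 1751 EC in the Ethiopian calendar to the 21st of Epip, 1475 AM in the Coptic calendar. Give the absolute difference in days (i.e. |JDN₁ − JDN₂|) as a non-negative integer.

JDN of the first date = 2363613.
JDN of the second date = 2363728.
|2363728 − 2363613| = 115.

115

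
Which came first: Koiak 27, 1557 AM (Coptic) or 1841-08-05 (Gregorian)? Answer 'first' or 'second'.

First date → JDN 2393475; second date → JDN 2393688.
JDN 2393475 < JDN 2393688, so the first date is earlier.

first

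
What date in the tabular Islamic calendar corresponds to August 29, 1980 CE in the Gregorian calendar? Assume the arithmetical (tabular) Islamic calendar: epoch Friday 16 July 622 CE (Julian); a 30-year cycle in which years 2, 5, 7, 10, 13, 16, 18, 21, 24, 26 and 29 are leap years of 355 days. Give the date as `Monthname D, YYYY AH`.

Shawwal 17, 1400 AH

Julian Day Number of the source date = 2444481.
Converting JDN 2444481 to the tabular Islamic calendar gives 17 Shawwal 1400 AH.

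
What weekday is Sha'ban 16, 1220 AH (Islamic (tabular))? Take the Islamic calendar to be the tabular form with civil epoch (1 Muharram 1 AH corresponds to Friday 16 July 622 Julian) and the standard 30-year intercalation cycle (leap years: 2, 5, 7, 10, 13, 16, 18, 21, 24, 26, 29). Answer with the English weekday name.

Saturday

This is JDN 2380635 (9 November 1805 Gregorian).
JDN 2380635 mod 7 = 5, and JDN 0 was a Monday, so this is a Saturday.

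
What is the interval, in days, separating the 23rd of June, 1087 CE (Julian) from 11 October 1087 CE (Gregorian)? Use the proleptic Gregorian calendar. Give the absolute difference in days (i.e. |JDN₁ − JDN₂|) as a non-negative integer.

104

First date → JDN 2118258; second date → JDN 2118362.
The interval is |2118258 − 2118362| = 104 days.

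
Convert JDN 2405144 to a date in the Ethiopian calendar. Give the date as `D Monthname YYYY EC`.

The Gregorian equivalent of JDN 2405144 is 16 December 1872.
In the Ethiopian calendar that day is 8 Tahsas 1865 EC.

8 Tahsas 1865 EC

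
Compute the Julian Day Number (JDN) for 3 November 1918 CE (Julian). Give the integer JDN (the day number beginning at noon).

Equivalently 16 November 1918 (Gregorian).
JDN 2299161 is 15 October 1582 CE (Gregorian); the target day is +122753 days from there, so JDN = 2421914.

2421914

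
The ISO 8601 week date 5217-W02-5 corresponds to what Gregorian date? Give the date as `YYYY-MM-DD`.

5217-01-13

ISO week 1 of 5217 is the week containing the first Thursday of 5217.
Week 2, day 5 (Friday) lands on 5217-01-13.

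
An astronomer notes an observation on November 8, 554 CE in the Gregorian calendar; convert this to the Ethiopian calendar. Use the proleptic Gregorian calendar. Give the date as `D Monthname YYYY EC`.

10 Hidar 547 EC

Both dates share Julian Day Number 1923716; in the Ethiopian calendar that is 10 Hidar 547 EC.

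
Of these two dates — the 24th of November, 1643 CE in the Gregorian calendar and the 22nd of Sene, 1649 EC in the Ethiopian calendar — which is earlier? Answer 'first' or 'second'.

first

Converting both to JDN: 2321481 vs 2326444; the smaller is the first.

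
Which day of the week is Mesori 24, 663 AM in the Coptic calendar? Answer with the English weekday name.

In the proleptic Gregorian calendar this is 22 August 947 (JDN 2067178).
2067178 ≡ 1 (mod 7); counting from Monday = 0 gives Tuesday.

Tuesday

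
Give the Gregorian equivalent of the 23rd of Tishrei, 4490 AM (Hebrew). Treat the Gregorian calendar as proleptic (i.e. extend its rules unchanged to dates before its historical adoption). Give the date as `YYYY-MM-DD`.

0729-09-24

Julian Day Number of the source date = 1987588.
Converting JDN 1987588 to the Gregorian calendar gives 24 September 729 CE.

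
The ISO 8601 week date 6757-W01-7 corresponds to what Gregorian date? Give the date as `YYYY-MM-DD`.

6757-01-06

ISO week 1 of 6757 is the week containing the first Thursday of 6757.
Week 1, day 7 (Sunday) lands on 6757-01-06.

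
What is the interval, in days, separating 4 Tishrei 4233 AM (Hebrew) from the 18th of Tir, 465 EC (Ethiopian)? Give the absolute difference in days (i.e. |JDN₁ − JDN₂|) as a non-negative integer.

113

JDN of the first date = 1893721.
JDN of the second date = 1893834.
|1893834 − 1893721| = 113.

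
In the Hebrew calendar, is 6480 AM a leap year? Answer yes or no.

no

Hebrew year 6480 is year 1 of its 19-year Metonic cycle; leap years are at positions 3, 6, 8, 11, 14, 17, 19, so it is a common year (12 months).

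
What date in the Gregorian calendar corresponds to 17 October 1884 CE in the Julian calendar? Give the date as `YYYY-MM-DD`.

1884-10-29

At this point the Julian calendar is 12 days behind the Gregorian.
17 October 1884 Julian + 12 days → 29 October 1884 Gregorian.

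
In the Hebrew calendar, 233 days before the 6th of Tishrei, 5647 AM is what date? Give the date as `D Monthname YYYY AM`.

JDN of the 6th of Tishrei, 5647 AM = 2410185.
2410185 − 233 = 2409952.
JDN 2409952 in the Hebrew calendar is 9 Adar I 5646 AM.

9 Adar I 5646 AM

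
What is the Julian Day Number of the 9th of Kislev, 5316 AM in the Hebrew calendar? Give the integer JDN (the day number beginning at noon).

Equivalently 3 December 1555 (proleptic Gregorian).
JDN 2451545 is 1 January 2000 CE (Gregorian); the target day is −162197 days from there, so JDN = 2289348.

2289348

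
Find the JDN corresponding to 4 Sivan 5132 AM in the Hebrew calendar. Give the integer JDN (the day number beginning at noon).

2222308

In the proleptic Gregorian calendar the same day is 15 May 1372.
JDN 2400001 is 17 November 1858 CE (Gregorian), MJD 0; the target day is −177693 days from there, so JDN = 2222308.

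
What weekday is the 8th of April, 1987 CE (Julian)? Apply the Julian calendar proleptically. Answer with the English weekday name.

Tuesday

Equivalently 21 April 1987 Gregorian, JDN 2446907.
Since JDN mod 7 = 1 (0 = Monday), the day is Tuesday.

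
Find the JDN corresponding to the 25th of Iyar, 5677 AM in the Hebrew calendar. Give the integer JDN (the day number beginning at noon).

Equivalently 17 May 1917 (Gregorian).
JDN 2451545 is 1 January 2000 CE (Gregorian); the target day is −30179 days from there, so JDN = 2421366.

2421366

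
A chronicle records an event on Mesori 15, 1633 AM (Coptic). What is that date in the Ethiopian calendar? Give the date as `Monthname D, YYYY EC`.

Both dates share Julian Day Number 2421462; in the Ethiopian calendar that is 15 Nehase 1909 EC.

Nehase 15, 1909 EC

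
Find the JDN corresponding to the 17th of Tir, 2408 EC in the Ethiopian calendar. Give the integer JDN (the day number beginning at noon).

2603514

Equivalently 29 January 2416 (Gregorian).
JDN 2299161 is 15 October 1582 CE (Gregorian); the target day is +304353 days from there, so JDN = 2603514.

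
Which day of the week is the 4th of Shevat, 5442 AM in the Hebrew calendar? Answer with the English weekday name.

Tuesday

In the Gregorian calendar this is 13 January 1682 (JDN 2335411).
Since JDN mod 7 = 1 (0 = Monday), the day is Tuesday.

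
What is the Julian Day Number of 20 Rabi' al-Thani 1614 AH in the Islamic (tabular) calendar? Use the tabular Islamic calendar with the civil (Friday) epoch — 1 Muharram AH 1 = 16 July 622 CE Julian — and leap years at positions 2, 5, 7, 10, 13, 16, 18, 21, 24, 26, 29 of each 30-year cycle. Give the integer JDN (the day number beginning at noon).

Equivalently 23 October 2187 (Gregorian).
JDN 2299161 is 15 October 1582 CE (Gregorian); the target day is +220980 days from there, so JDN = 2520141.

2520141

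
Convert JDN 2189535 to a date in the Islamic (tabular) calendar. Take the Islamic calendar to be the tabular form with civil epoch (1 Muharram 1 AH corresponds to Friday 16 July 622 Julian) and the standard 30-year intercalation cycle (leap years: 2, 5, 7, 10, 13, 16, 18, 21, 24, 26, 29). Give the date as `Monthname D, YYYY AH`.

The proleptic Gregorian equivalent of JDN 2189535 is 22 August 1282.
In the tabular Islamic calendar that day is Jumada al-Awwal 9, 681 AH.

Jumada al-Awwal 9, 681 AH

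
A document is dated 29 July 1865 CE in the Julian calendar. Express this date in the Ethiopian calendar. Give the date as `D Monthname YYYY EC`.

Both dates share Julian Day Number 2402459; in the Ethiopian calendar that is 5 Nehase 1857 EC.

5 Nehase 1857 EC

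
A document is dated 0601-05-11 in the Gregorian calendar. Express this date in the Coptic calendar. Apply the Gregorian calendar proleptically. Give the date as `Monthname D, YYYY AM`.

Pashons 13, 317 AM

Both dates share Julian Day Number 1940701; in the Coptic calendar that is 13 Pashons 317 AM.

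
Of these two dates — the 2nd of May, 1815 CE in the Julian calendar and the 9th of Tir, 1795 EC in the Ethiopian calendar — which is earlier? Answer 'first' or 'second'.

The two dates have Julian Day Numbers 2384108 and 2379607 respectively.
Since 2379607 < 2384108, the second date comes first.

second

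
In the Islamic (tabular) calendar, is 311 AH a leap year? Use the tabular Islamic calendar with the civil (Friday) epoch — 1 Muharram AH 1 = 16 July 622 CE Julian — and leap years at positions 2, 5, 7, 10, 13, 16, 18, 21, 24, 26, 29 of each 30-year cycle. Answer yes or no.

Year 311 AH is year 11 of its 30-year cycle; leap positions are 2, 5, 7, 10, 13, 16, 18, 21, 24, 26, 29, so it is a common year (354 days).

no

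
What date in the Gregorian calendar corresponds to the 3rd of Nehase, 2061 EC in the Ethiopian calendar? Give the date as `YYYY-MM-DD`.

Both dates share Julian Day Number 2476968; in the Gregorian calendar that is 9 August 2069 CE.

2069-08-09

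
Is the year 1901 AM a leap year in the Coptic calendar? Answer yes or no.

1901 mod 4 = 1; in the Coptic calendar a year is leap when year mod 4 = 3, so it is a common year.

no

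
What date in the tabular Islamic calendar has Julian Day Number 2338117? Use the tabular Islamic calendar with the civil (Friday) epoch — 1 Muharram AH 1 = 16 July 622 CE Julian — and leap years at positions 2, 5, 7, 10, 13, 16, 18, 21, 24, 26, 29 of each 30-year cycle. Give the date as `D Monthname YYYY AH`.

22 Sha'ban 1100 AH

JDN 2338117 is 11 June 1689 in the Gregorian calendar.
In the tabular Islamic calendar that day is 22 Sha'ban 1100 AH.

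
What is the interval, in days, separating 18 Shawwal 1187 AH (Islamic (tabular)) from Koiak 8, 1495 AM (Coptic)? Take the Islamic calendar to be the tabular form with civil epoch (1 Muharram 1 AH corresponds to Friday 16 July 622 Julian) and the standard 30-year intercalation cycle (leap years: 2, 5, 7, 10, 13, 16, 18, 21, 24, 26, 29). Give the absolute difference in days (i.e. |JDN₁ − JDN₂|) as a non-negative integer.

1808

First date → JDN 2369002; second date → JDN 2370810.
The interval is |2369002 − 2370810| = 1808 days.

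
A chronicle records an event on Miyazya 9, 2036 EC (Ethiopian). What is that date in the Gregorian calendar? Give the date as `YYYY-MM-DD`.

Julian Day Number of the source date = 2467723.
Converting JDN 2467723 to the Gregorian calendar gives 17 April 2044 CE.

2044-04-17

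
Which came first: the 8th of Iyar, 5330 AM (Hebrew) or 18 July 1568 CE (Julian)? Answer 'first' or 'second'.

second

The two dates have Julian Day Numbers 2294603 and 2293969 respectively.
Since 2293969 < 2294603, the second date comes first.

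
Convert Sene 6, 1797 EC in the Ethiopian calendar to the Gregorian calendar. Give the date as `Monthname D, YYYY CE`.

Both dates share Julian Day Number 2380485; in the Gregorian calendar that is 12 June 1805 CE.

June 12, 1805 CE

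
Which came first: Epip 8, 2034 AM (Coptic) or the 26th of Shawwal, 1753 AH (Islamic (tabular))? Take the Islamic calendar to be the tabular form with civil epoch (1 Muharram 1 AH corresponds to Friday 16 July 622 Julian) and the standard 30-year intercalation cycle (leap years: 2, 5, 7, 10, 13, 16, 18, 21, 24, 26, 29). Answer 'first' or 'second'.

first

The two dates have Julian Day Numbers 2567890 and 2569581 respectively.
Since 2567890 < 2569581, the first date comes first.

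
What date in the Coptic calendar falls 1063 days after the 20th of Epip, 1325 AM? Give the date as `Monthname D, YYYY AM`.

Paoni 17, 1328 AM

Counting 1063 days forward from JDN 2308940 reaches JDN 2310003, which is Paoni 17, 1328 AM.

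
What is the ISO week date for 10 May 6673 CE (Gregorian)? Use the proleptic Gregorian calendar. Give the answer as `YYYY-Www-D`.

The weekday is Saturday (ISO weekday 6).
That Saturday belongs to ISO week 19 of ISO year 6673.

6673-W19-6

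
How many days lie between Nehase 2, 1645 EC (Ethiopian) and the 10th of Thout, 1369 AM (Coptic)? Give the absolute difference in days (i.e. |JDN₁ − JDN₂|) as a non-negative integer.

First date → JDN 2325023; second date → JDN 2324701.
The interval is |2325023 − 2324701| = 322 days.

322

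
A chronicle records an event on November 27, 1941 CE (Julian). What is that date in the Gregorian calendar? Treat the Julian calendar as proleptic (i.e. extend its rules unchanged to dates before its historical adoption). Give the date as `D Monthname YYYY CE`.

10 December 1941 CE

At this point the Julian calendar is 13 days behind the Gregorian.
27 November 1941 Julian + 13 days → 10 December 1941 Gregorian.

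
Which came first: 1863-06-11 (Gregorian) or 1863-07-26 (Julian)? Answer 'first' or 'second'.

Converting both to JDN: 2401668 vs 2401725; the smaller is the first.

first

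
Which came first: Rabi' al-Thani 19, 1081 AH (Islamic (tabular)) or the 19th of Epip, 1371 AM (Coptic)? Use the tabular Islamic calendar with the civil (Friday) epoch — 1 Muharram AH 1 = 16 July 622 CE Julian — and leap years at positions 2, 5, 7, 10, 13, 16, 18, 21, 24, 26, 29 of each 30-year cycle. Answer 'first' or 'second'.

second

The two dates have Julian Day Numbers 2331263 and 2325740 respectively.
Since 2325740 < 2331263, the second date comes first.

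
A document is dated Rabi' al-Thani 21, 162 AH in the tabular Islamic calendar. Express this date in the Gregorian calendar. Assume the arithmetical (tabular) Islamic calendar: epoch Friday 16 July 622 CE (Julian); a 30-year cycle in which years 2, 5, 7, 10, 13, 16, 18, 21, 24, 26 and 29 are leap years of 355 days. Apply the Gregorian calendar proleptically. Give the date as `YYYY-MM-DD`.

Both dates share Julian Day Number 2005602; in the Gregorian calendar that is 19 January 779 CE.

0779-01-19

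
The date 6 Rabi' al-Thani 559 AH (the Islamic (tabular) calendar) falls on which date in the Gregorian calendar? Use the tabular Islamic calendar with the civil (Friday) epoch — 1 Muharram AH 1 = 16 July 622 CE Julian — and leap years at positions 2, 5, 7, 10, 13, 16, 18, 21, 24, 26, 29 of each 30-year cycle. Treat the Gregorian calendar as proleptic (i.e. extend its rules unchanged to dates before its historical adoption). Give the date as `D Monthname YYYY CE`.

Both dates share Julian Day Number 2146271; in the Gregorian calendar that is 10 March 1164 CE.

10 March 1164 CE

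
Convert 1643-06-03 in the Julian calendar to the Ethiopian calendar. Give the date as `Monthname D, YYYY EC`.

Both dates share Julian Day Number 2321317; in the Ethiopian calendar that is 9 Sene 1635 EC.

Sene 9, 1635 EC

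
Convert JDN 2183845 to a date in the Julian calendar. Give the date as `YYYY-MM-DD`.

JDN 2183845 is 23 January 1267 in the proleptic Gregorian calendar.
In the Julian calendar that day is 1267-01-16.

1267-01-16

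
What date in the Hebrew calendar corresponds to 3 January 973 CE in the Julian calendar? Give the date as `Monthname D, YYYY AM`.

Julian Day Number of the source date = 2076449.
Converting JDN 2076449 to the Hebrew calendar gives 25 Tevet 4733 AM.

Tevet 25, 4733 AM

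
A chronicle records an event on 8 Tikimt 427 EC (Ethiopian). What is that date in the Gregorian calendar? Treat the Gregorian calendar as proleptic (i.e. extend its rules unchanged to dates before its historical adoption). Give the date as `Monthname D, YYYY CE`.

Julian Day Number of the source date = 1879854.
Converting JDN 1879854 to the Gregorian calendar gives 6 October 434 CE.

October 6, 434 CE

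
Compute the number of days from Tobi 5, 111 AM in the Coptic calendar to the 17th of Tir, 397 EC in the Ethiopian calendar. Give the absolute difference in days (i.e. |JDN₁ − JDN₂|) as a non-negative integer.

3665

First date → JDN 1865331; second date → JDN 1868996.
The interval is |1865331 − 1868996| = 3665 days.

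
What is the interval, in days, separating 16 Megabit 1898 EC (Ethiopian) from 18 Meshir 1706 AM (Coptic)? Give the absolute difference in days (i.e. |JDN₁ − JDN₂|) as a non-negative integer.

JDN of the first date = 2417295.
JDN of the second date = 2447948.
|2447948 − 2417295| = 30653.

30653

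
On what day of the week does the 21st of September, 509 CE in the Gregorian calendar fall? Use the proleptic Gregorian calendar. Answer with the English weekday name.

1907232 ≡ 5 (mod 7); counting from Monday = 0 gives Saturday.

Saturday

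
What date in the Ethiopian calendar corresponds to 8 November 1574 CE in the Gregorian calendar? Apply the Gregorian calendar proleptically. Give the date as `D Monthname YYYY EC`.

Both dates share Julian Day Number 2296263; in the Ethiopian calendar that is 2 Hidar 1567 EC.

2 Hidar 1567 EC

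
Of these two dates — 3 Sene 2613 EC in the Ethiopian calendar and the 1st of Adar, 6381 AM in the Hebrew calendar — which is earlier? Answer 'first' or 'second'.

second

The two dates have Julian Day Numbers 2678526 and 2678407 respectively.
Since 2678407 < 2678526, the second date comes first.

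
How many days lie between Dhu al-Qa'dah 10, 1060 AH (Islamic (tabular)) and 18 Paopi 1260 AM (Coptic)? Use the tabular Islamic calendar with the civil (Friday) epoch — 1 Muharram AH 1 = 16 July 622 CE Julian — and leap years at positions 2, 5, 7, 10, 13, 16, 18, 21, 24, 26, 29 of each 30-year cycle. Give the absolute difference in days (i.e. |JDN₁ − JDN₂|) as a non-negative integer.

39091

First date → JDN 2324018; second date → JDN 2284927.
The interval is |2324018 − 2284927| = 39091 days.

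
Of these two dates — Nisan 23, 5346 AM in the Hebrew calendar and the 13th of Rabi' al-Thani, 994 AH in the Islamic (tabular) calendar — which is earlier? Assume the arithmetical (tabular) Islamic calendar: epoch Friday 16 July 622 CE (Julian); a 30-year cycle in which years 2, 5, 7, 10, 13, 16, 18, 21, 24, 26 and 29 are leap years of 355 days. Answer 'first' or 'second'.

The two dates have Julian Day Numbers 2300435 and 2300427 respectively.
Since 2300427 < 2300435, the second date comes first.

second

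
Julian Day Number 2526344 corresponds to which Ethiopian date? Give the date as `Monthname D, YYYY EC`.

The Gregorian equivalent of JDN 2526344 is 17 October 2204.
In the Ethiopian calendar that day is Tikimt 5, 2197 EC.

Tikimt 5, 2197 EC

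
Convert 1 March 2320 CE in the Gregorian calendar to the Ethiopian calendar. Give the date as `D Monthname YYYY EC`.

Both dates share Julian Day Number 2568482; in the Ethiopian calendar that is 19 Yekatit 2312 EC.

19 Yekatit 2312 EC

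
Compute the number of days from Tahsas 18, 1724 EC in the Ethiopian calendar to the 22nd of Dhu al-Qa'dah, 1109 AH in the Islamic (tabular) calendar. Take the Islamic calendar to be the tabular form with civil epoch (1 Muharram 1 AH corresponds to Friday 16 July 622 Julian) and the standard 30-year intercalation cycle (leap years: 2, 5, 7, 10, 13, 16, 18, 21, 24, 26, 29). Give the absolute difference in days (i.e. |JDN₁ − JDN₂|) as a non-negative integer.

12260

JDN of the first date = 2353654.
JDN of the second date = 2341394.
|2341394 − 2353654| = 12260.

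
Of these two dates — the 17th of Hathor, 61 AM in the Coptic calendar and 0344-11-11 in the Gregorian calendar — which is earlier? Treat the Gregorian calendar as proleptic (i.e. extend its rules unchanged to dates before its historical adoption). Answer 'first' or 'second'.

second

First date → JDN 1847021; second date → JDN 1847018.
JDN 1847018 < JDN 1847021, so the second date is earlier.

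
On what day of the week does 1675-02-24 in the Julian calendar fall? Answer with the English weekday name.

Wednesday

This is JDN 2332906 (6 March 1675 Gregorian).
2332906 ≡ 2 (mod 7); counting from Monday = 0 gives Wednesday.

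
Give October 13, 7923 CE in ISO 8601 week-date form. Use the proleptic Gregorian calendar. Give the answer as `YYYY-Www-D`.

The weekday is Saturday (ISO weekday 6).
That Saturday belongs to ISO week 41 of ISO year 7923.

7923-W41-6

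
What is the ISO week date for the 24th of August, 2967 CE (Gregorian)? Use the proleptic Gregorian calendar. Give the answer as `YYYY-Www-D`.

The weekday is Monday (ISO weekday 1).
That Monday belongs to ISO week 35 of ISO year 2967.

2967-W35-1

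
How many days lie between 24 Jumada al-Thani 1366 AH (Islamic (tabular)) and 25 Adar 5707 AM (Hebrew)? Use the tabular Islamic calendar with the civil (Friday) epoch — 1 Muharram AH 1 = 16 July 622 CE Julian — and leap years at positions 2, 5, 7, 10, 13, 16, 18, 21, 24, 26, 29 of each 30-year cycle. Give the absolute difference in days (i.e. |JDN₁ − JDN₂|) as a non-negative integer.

First date → JDN 2432321; second date → JDN 2432262.
The interval is |2432321 − 2432262| = 59 days.

59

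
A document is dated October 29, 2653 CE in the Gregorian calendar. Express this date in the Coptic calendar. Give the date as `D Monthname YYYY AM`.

Both dates share Julian Day Number 2690350; in the Coptic calendar that is 14 Paopi 2370 AM.

14 Paopi 2370 AM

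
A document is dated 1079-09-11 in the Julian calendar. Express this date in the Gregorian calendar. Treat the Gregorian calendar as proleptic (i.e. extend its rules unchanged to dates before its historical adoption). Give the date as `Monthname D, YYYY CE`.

The Julian–Gregorian offset here is 6 days (Julian trailing).
11 September 1079 Julian + 6 days → 17 September 1079 Gregorian.

September 17, 1079 CE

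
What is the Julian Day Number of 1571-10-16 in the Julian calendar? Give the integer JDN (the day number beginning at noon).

2295154

In the proleptic Gregorian calendar the same day is 26 October 1571.
JDN 2451545 is 1 January 2000 CE (Gregorian); the target day is −156391 days from there, so JDN = 2295154.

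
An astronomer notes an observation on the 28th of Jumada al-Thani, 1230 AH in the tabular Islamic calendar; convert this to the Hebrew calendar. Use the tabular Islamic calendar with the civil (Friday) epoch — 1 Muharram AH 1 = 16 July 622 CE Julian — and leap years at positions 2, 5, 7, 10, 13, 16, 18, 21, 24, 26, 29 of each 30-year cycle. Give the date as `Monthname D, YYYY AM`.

Iyar 28, 5575 AM

The source date corresponds to 7 June 1815 in the Gregorian calendar (JDN 2384132).
That day falls on 28 Iyar 5575 AM in the Hebrew calendar.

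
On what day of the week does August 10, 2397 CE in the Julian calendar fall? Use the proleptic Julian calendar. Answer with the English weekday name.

Tuesday

In the Gregorian calendar this is 26 August 2397 (JDN 2596784).
2596784 ≡ 1 (mod 7); counting from Monday = 0 gives Tuesday.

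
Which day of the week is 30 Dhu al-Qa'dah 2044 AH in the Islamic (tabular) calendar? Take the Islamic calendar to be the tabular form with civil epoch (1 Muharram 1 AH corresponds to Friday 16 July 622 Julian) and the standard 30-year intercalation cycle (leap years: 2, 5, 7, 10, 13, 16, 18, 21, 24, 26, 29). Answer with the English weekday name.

This is JDN 2672735 (7 August 2605 Gregorian).
JDN 2672735 mod 7 = 2, and JDN 0 was a Monday, so this is a Wednesday.

Wednesday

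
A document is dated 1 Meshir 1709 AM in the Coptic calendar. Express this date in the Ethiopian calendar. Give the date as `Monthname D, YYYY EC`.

Both dates share Julian Day Number 2449027; in the Ethiopian calendar that is 1 Yekatit 1985 EC.

Yekatit 1, 1985 EC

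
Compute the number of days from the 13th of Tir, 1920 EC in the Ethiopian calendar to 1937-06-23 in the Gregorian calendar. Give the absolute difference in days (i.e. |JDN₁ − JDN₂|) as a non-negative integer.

3440

First date → JDN 2425268; second date → JDN 2428708.
The interval is |2425268 − 2428708| = 3440 days.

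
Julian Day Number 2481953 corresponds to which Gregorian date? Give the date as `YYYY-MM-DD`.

JDN 2451545 is 1 Jan 2000; 2481953 is +30408 days from there.

2083-04-03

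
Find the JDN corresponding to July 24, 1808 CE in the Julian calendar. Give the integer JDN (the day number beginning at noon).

2381635

In the Gregorian calendar the same day is 5 August 1808.
JDN 2299161 is 15 October 1582 CE (Gregorian); the target day is +82474 days from there, so JDN = 2381635.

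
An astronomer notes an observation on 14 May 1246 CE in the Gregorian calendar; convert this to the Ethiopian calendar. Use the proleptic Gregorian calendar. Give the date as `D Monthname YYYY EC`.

12 Ginbot 1238 EC

Julian Day Number of the source date = 2176286.
Converting JDN 2176286 to the Ethiopian calendar gives 12 Ginbot 1238 EC.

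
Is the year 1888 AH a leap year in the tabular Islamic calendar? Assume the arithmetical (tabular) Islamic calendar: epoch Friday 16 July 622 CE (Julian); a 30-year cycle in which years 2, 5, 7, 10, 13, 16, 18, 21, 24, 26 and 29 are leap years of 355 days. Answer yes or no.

Year 1888 AH is year 28 of its 30-year cycle; leap positions are 2, 5, 7, 10, 13, 16, 18, 21, 24, 26, 29, so it is a common year (354 days).

no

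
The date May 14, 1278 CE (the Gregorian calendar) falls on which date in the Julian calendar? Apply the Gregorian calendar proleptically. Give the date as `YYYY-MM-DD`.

For dates in this range the Gregorian date is 7 days ahead of the Julian.
14 May 1278 Gregorian − 7 days → 7 May 1278 Julian.

1278-05-07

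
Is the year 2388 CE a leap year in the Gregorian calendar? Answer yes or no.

2388 is divisible by 4 and not by 100, so it is a leap year.

yes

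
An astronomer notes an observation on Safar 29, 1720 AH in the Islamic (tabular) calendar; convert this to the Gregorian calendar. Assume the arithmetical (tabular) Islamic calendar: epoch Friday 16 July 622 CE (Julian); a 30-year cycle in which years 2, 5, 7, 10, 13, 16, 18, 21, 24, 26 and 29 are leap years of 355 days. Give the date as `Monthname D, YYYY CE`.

Julian Day Number of the source date = 2557654.
Converting JDN 2557654 to the Gregorian calendar gives 8 July 2290 CE.

July 8, 2290 CE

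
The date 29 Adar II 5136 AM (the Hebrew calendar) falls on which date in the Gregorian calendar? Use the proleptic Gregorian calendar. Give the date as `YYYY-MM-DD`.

1376-03-29

Both dates share Julian Day Number 2223722; in the Gregorian calendar that is 29 March 1376 CE.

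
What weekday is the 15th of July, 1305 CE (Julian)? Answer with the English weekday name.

In the proleptic Gregorian calendar this is 23 July 1305 (JDN 2197905).
JDN 2197905 mod 7 = 3, and JDN 0 was a Monday, so this is a Thursday.

Thursday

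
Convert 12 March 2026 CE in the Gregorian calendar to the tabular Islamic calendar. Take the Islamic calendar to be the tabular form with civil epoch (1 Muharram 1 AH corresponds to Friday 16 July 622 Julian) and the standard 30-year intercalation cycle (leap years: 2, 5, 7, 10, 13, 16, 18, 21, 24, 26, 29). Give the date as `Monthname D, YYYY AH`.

Ramadan 23, 1447 AH

Julian Day Number of the source date = 2461112.
Converting JDN 2461112 to the tabular Islamic calendar gives 23 Ramadan 1447 AH.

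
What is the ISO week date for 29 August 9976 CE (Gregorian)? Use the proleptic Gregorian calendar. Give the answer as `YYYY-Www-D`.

The weekday is Sunday (ISO weekday 7).
That Sunday belongs to ISO week 35 of ISO year 9976.

9976-W35-7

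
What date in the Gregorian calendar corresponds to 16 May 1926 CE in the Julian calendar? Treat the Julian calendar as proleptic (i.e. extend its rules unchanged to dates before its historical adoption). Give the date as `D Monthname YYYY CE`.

For dates in this range the Gregorian date is 13 days ahead of the Julian.
16 May 1926 Julian + 13 days → 29 May 1926 Gregorian.

29 May 1926 CE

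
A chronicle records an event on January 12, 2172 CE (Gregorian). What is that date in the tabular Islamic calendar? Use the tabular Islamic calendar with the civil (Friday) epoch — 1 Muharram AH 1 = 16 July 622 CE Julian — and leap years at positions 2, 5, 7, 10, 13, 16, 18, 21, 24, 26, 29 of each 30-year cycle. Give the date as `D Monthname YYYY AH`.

15 Muharram 1598 AH

Both dates share Julian Day Number 2514378; in the tabular Islamic calendar that is 15 Muharram 1598 AH.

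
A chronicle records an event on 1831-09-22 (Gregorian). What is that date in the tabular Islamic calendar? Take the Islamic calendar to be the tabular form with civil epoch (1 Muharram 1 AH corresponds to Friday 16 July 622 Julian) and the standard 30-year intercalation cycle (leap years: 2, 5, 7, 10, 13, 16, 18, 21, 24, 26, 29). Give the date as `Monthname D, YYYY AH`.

Rabi' al-Thani 14, 1247 AH

Julian Day Number of the source date = 2390083.
Converting JDN 2390083 to the tabular Islamic calendar gives 14 Rabi' al-Thani 1247 AH.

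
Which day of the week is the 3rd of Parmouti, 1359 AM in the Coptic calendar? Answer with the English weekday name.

This is JDN 2321251 (8 April 1643 Gregorian).
JDN 2321251 mod 7 = 2, and JDN 0 was a Monday, so this is a Wednesday.

Wednesday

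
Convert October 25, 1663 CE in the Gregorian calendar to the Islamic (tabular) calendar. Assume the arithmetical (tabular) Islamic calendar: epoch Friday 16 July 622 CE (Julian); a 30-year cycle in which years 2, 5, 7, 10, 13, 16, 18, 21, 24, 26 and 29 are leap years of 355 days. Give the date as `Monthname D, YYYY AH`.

Rabi' al-Awwal 23, 1074 AH

Julian Day Number of the source date = 2328756.
Converting JDN 2328756 to the tabular Islamic calendar gives 23 Rabi' al-Awwal 1074 AH.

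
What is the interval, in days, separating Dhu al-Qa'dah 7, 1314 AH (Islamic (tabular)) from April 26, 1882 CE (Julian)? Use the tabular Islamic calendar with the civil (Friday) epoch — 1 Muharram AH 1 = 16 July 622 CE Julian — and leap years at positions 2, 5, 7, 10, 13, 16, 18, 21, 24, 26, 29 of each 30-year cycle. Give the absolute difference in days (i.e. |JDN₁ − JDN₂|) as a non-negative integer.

5450

First date → JDN 2414024; second date → JDN 2408574.
The interval is |2414024 − 2408574| = 5450 days.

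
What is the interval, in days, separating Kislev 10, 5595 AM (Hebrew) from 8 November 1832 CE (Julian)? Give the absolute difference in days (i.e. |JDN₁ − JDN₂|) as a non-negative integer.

First date → JDN 2391260; second date → JDN 2390508.
The interval is |2391260 − 2390508| = 752 days.

752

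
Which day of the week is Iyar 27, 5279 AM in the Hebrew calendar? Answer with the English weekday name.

In the proleptic Gregorian calendar this is 8 May 1519 (JDN 2275990).
2275990 ≡ 3 (mod 7); counting from Monday = 0 gives Thursday.

Thursday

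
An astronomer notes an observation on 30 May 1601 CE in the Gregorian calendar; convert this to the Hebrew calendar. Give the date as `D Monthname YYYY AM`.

Julian Day Number of the source date = 2305963.
Converting JDN 2305963 to the Hebrew calendar gives 28 Iyar 5361 AM.

28 Iyar 5361 AM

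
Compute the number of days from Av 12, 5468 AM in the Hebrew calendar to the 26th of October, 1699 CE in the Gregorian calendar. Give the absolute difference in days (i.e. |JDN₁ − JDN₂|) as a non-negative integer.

3198

JDN of the first date = 2345104.
JDN of the second date = 2341906.
|2341906 − 2345104| = 3198.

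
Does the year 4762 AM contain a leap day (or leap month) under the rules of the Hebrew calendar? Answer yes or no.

no

Hebrew year 4762 is year 12 of its 19-year Metonic cycle; leap years are at positions 3, 6, 8, 11, 14, 17, 19, so it is a common year (12 months).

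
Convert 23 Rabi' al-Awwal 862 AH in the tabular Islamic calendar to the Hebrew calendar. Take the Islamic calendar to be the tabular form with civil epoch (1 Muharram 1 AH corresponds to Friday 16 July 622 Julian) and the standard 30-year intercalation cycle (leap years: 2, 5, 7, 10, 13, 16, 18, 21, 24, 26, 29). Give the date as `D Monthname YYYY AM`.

24 Shevat 5218 AM

The source date corresponds to 17 February 1458 in the proleptic Gregorian calendar (JDN 2253631).
That day falls on 24 Shevat 5218 AM in the Hebrew calendar.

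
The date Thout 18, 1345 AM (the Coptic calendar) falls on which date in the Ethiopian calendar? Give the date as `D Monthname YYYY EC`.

Julian Day Number of the source date = 2315943.
Converting JDN 2315943 to the Ethiopian calendar gives 18 Meskerem 1621 EC.

18 Meskerem 1621 EC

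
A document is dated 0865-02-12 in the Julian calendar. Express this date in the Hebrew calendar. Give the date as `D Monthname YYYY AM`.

13 Adar I 4625 AM

Both dates share Julian Day Number 2037042; in the Hebrew calendar that is 13 Adar I 4625 AM.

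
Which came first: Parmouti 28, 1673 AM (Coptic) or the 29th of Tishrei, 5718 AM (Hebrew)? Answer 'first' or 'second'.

Converting both to JDN: 2435965 vs 2436136; the smaller is the first.

first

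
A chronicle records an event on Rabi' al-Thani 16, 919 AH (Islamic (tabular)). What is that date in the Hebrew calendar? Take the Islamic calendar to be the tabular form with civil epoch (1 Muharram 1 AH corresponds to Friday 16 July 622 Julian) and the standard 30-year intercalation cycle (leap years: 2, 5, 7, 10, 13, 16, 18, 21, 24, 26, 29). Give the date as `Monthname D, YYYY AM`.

Tammuz 17, 5273 AM

Both dates share Julian Day Number 2273853; in the Hebrew calendar that is 17 Tammuz 5273 AM.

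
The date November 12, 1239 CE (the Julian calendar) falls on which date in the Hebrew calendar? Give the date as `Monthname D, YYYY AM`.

Kislev 14, 5000 AM

Both dates share Julian Day Number 2173918; in the Hebrew calendar that is 14 Kislev 5000 AM.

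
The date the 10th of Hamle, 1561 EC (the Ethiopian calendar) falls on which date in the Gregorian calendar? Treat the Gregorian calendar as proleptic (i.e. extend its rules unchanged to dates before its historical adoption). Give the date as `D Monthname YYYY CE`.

14 July 1569 CE

Julian Day Number of the source date = 2294320.
Converting JDN 2294320 to the Gregorian calendar gives 14 July 1569 CE.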